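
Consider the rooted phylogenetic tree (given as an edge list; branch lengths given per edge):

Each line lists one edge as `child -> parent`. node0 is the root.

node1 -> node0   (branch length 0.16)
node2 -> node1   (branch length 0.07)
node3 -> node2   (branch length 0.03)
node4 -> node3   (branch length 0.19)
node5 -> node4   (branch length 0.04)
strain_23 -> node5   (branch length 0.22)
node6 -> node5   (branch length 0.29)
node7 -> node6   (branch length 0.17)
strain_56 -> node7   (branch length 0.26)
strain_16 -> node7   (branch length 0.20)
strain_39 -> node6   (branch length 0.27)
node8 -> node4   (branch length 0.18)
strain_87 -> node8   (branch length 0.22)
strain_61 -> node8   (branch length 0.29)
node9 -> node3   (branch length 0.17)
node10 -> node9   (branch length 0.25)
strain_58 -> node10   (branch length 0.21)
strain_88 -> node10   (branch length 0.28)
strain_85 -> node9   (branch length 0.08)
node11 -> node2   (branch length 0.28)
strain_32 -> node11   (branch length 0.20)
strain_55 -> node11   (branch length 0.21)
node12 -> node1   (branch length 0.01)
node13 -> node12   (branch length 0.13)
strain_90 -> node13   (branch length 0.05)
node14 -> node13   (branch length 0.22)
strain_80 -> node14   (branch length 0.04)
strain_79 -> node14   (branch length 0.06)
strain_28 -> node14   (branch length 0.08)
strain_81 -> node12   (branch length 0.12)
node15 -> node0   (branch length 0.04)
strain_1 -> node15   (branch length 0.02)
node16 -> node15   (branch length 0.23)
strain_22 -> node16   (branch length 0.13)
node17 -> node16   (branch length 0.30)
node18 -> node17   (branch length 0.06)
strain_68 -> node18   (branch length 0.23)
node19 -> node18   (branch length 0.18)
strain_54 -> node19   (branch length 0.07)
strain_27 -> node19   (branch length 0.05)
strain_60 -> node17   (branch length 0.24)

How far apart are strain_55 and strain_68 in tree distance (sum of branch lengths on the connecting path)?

1.58

The path runs strain_55 → … → MRCA → … → strain_68; the MRCA is the root of the tree.
Branch lengths along that path: 0.21 + 0.28 + 0.07 + 0.16 + 0.04 + 0.23 + 0.30 + 0.06 + 0.23 = 1.58.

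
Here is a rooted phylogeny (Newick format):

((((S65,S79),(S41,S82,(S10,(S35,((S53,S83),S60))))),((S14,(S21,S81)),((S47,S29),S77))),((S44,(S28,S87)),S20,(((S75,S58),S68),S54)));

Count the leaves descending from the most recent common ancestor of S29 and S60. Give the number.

15

The MRCA of S29 and S60 is the node subtending (((S65,S79),(S41,S82,(S10,(S35,((S53,S83),S60))))),((S14,(S21,S81)),((S47,S29),S77))).
That clade contains 15 terminal taxa: S10, S14, S21, S29, S35, S41, S47, S53, S60, S65, S77, S79, S81, S82, S83.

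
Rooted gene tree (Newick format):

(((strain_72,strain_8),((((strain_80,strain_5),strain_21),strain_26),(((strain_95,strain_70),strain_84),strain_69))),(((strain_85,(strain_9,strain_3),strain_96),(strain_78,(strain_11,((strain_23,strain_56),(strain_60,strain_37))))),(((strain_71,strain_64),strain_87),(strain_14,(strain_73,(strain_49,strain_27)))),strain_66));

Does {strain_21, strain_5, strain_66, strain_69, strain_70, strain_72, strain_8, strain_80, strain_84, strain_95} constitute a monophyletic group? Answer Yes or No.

The MRCA of the listed taxa is the root, so the smallest clade containing them is the whole tree.
That clade also contains strain_11, strain_14, strain_23, strain_26, strain_27, strain_3, strain_37, strain_49, strain_56, strain_60, strain_64, strain_71, strain_73, strain_78, strain_85, strain_87, strain_9, strain_96, which are not in the proposed group, so the group is not monophyletic.

No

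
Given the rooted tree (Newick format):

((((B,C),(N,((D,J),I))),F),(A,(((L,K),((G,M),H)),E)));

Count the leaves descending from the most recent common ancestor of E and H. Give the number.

The MRCA of E and H is the node subtending (((L,K),((G,M),H)),E).
That clade contains 6 terminal taxa: E, G, H, K, L, M.

6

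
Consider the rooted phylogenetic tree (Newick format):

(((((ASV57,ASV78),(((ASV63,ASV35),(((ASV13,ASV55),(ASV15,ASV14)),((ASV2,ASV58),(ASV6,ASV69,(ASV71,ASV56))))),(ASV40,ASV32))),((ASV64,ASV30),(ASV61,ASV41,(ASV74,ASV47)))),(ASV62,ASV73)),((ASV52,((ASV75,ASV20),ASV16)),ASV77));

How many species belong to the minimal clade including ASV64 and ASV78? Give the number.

The MRCA of ASV64 and ASV78 is the node subtending (((ASV57,ASV78),(((ASV63,ASV35),(((ASV13,ASV55),(ASV15,ASV14)),((ASV2,ASV58),(ASV6,ASV69,(ASV71,ASV56))))),(ASV40,ASV32))),((ASV64,ASV30),(ASV61,ASV41,(ASV74,ASV47)))).
That clade contains 22 terminal taxa: ASV13, ASV14, ASV15, ASV2, ASV30, ASV32, ASV35, ASV40, ASV41, ASV47, ASV55, ASV56, ASV57, ASV58, ASV6, ASV61, ASV63, ASV64, ASV69, ASV71, ASV74, ASV78.

22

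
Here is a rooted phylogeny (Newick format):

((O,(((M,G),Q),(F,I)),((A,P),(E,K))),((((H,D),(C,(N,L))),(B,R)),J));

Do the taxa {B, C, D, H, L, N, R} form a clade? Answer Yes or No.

Yes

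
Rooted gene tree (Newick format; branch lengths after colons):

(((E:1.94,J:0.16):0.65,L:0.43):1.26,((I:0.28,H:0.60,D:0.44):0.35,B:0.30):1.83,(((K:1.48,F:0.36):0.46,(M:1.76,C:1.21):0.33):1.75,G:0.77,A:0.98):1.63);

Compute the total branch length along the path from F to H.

The path runs F → … → MRCA → … → H; the MRCA is the root of the tree.
Branch lengths along that path: 0.36 + 0.46 + 1.75 + 1.63 + 1.83 + 0.35 + 0.60 = 6.98.

6.98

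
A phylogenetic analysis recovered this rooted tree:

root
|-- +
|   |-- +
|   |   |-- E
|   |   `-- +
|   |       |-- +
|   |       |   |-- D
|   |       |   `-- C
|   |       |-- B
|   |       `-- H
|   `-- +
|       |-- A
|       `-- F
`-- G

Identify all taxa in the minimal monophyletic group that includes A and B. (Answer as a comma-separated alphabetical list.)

A, B, C, D, E, F, H

Tracing A: it sits inside (A,F).
Tracing B: it sits inside ((D,C),B,H).
The smallest clade enclosing both is ((E,((D,C),B,H)),(A,F)); the answer is its 7 terminal taxa in alphabetical order.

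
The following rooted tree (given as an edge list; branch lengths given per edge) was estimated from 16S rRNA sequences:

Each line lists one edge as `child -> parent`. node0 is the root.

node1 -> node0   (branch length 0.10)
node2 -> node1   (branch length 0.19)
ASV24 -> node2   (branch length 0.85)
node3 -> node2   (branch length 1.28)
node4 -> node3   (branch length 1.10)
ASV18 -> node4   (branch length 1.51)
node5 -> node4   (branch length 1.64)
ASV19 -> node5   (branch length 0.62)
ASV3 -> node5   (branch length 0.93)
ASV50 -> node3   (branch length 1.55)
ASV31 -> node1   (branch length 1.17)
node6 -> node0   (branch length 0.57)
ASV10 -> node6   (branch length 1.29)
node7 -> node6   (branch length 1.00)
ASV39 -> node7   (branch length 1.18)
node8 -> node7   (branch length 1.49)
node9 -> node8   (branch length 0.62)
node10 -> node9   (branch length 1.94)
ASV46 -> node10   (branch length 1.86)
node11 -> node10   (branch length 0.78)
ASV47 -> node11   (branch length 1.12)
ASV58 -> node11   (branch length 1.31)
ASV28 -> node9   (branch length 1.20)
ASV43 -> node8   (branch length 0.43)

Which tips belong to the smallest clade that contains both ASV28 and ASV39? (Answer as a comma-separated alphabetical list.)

Tracing ASV28: it sits inside ((ASV46,(ASV47,ASV58)),ASV28).
Tracing ASV39: it sits inside (ASV39,(((ASV46,(ASV47,ASV58)),ASV28),ASV43)).
The smallest clade enclosing both is (ASV39,(((ASV46,(ASV47,ASV58)),ASV28),ASV43)); the answer is its 6 terminal taxa in alphabetical order.

ASV28, ASV39, ASV43, ASV46, ASV47, ASV58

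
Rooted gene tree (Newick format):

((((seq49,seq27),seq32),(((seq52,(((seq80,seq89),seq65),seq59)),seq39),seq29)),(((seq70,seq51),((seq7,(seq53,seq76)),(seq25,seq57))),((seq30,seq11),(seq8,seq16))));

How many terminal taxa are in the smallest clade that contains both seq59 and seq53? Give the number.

21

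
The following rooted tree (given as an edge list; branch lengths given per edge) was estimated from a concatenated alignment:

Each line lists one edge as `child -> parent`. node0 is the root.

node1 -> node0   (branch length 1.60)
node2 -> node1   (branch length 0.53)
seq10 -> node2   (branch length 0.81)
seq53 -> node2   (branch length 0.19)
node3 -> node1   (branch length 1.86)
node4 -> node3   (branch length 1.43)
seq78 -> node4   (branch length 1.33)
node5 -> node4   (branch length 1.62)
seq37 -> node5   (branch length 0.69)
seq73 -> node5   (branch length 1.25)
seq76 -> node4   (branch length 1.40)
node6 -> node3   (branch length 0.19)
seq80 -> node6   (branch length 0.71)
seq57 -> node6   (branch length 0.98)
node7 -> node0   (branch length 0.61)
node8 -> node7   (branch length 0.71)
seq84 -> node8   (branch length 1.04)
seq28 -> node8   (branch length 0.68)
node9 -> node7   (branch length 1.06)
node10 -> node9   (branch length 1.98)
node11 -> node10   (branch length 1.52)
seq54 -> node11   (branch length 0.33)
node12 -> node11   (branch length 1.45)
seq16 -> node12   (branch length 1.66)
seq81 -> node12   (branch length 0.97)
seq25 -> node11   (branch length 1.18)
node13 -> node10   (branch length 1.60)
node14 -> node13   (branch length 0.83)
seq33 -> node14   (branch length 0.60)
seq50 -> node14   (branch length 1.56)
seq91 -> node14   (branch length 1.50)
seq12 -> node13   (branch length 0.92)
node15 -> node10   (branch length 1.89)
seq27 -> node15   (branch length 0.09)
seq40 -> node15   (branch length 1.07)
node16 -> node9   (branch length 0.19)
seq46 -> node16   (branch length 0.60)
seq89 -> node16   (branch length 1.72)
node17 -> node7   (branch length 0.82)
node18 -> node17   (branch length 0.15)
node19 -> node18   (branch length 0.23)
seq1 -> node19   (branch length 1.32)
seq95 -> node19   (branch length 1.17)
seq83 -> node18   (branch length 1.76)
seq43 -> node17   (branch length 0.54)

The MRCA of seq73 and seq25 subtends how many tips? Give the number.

The MRCA of seq73 and seq25 is the root, so the clade is the entire tree.
That clade contains 26 terminal taxa: seq1, seq10, seq12, seq16, seq25, seq27, seq28, seq33, seq37, seq40, seq43, seq46, seq50, seq53, seq54, seq57, seq73, seq76, seq78, seq80, seq81, seq83, seq84, seq89, seq91, seq95.

26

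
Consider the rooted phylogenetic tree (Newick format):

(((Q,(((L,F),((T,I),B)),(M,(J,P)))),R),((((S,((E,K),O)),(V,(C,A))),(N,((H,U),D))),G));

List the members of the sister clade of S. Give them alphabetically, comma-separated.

E, K, O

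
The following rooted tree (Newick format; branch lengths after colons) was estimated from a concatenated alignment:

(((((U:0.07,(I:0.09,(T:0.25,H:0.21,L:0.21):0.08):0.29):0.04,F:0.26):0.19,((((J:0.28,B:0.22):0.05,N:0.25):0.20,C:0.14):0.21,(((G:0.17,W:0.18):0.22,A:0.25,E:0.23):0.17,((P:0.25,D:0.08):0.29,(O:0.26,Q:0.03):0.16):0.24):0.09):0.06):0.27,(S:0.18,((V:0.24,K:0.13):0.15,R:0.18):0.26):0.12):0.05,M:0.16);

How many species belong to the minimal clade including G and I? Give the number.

18

The MRCA of G and I is the node subtending (((U,(I,(T,H,L))),F),((((J,B),N),C),(((G,W),A,E),((P,D),(O,Q))))).
That clade contains 18 terminal taxa: A, B, C, D, E, F, G, H, I, J, L, N, O, P, Q, T, U, W.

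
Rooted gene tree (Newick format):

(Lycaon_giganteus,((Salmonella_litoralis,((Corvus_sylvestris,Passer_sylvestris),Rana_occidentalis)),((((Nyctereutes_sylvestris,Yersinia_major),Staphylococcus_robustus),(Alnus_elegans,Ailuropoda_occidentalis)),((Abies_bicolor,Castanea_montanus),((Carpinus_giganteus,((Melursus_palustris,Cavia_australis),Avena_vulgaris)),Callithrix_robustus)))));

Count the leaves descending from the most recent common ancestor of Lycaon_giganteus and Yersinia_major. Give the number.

17

The MRCA of Lycaon_giganteus and Yersinia_major is the root, so the clade is the entire tree.
That clade contains 17 terminal taxa: Abies_bicolor, Ailuropoda_occidentalis, Alnus_elegans, Avena_vulgaris, Callithrix_robustus, Carpinus_giganteus, Castanea_montanus, Cavia_australis, Corvus_sylvestris, Lycaon_giganteus, Melursus_palustris, Nyctereutes_sylvestris, Passer_sylvestris, Rana_occidentalis, Salmonella_litoralis, Staphylococcus_robustus, Yersinia_major.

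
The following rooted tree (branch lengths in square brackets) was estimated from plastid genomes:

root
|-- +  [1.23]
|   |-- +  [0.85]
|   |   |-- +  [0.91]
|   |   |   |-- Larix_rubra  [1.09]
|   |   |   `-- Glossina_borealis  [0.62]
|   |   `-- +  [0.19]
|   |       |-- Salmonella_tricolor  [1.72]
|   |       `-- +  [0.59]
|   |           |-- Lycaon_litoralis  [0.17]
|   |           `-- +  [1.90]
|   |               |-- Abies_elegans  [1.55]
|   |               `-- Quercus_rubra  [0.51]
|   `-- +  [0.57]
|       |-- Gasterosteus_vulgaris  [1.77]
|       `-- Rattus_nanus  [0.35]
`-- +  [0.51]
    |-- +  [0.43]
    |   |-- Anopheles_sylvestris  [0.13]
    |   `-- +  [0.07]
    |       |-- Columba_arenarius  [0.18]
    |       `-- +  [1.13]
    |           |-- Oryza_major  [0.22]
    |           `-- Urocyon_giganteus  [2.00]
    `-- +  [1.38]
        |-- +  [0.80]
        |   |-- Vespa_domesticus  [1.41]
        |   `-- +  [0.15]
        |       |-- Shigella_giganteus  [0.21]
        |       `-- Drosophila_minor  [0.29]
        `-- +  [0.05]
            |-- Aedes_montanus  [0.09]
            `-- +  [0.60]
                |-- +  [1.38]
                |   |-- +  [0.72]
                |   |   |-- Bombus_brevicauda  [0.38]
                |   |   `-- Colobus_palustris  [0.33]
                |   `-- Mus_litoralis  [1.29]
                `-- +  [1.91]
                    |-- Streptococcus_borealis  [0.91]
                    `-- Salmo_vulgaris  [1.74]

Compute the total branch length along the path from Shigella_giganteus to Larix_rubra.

7.13

The path runs Shigella_giganteus → … → MRCA → … → Larix_rubra; the MRCA is the root of the tree.
Branch lengths along that path: 0.21 + 0.15 + 0.80 + 1.38 + 0.51 + 1.23 + 0.85 + 0.91 + 1.09 = 7.13.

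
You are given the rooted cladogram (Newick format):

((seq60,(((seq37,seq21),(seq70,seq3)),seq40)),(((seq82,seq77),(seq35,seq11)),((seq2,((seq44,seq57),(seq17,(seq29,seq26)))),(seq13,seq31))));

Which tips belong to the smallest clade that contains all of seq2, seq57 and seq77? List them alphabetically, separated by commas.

Tracing seq2: it sits inside (seq2,((seq44,seq57),(seq17,(seq29,seq26)))).
Tracing seq57: it sits inside (seq44,seq57).
Tracing seq77: it sits inside (seq82,seq77).
The smallest clade enclosing all 3 is (((seq82,seq77),(seq35,seq11)),((seq2,((seq44,seq57),(seq17,(seq29,seq26)))),(seq13,seq31))); the answer is its 12 terminal taxa in alphabetical order.

seq11, seq13, seq17, seq2, seq26, seq29, seq31, seq35, seq44, seq57, seq77, seq82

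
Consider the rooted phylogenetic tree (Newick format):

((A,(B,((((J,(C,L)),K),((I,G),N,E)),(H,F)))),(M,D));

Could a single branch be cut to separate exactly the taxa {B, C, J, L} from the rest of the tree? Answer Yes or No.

No

The MRCA of the listed taxa subtends (B,((((J,(C,L)),K),((I,G),N,E)),(H,F))).
That clade also contains E, F, G, H, I, K, N, which are not in the proposed group, so the group is not monophyletic.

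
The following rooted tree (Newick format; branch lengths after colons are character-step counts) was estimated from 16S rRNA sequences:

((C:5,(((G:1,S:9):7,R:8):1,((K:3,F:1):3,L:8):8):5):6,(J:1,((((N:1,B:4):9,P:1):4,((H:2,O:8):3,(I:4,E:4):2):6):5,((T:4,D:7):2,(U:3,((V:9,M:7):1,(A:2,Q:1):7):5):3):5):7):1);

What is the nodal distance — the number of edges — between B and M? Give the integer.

The MRCA of B and M is the node subtending ((((N,B),P),((H,O),(I,E))),((T,D),(U,((V,M),(A,Q))))).
From B up to that node: 4 branches. From M up to the same node: 5 branches. Total: 4 + 5 = 9.

9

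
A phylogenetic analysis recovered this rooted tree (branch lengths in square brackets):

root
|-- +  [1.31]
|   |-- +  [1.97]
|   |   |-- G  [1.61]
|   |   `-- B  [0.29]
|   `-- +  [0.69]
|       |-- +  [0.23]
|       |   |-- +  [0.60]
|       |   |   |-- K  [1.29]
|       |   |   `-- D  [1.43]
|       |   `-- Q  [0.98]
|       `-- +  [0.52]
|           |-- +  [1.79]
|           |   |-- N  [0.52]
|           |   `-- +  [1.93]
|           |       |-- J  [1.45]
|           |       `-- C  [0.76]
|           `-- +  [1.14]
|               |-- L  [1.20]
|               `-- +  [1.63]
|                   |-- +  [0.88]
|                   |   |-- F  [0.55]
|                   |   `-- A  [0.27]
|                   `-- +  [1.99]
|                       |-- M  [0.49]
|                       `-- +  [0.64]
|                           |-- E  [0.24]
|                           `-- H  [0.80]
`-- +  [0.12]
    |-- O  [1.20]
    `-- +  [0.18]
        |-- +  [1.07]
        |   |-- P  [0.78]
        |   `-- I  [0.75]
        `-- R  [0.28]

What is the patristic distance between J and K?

7.81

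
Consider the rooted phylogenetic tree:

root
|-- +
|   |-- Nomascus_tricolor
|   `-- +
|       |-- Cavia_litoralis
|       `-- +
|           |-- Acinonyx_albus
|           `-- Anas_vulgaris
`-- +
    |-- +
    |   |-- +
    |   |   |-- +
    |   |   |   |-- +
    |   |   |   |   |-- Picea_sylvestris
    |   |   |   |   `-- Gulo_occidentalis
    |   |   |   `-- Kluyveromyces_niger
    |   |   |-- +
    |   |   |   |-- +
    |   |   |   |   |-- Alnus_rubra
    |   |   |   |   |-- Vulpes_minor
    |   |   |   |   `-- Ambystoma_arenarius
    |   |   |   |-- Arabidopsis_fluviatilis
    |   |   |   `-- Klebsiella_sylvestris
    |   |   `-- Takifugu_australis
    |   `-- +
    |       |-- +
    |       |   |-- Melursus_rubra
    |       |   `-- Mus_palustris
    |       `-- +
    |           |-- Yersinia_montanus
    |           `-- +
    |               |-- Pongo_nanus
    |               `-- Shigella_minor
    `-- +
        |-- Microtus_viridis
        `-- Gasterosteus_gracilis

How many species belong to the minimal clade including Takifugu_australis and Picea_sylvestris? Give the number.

9

The MRCA of Takifugu_australis and Picea_sylvestris is the node subtending (((Picea_sylvestris,Gulo_occidentalis),Kluyveromyces_niger),((Alnus_rubra,Vulpes_minor,Ambystoma_arenarius),Arabidopsis_fluviatilis,Klebsiella_sylvestris),Takifugu_australis).
That clade contains 9 terminal taxa: Alnus_rubra, Ambystoma_arenarius, Arabidopsis_fluviatilis, Gulo_occidentalis, Klebsiella_sylvestris, Kluyveromyces_niger, Picea_sylvestris, Takifugu_australis, Vulpes_minor.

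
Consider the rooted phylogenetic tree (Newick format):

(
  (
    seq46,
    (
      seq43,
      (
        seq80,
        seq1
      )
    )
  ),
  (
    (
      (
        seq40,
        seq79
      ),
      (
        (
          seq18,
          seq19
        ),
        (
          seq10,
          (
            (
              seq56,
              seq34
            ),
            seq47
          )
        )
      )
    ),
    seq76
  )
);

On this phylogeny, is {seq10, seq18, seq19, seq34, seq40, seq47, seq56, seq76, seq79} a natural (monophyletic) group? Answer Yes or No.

The most recent common ancestor of these taxa subtends (((seq40,seq79),((seq18,seq19),(seq10,((seq56,seq34),seq47)))),seq76).
That clade has exactly 9 tips — every listed taxon and nothing else — so the group is monophyletic.

Yes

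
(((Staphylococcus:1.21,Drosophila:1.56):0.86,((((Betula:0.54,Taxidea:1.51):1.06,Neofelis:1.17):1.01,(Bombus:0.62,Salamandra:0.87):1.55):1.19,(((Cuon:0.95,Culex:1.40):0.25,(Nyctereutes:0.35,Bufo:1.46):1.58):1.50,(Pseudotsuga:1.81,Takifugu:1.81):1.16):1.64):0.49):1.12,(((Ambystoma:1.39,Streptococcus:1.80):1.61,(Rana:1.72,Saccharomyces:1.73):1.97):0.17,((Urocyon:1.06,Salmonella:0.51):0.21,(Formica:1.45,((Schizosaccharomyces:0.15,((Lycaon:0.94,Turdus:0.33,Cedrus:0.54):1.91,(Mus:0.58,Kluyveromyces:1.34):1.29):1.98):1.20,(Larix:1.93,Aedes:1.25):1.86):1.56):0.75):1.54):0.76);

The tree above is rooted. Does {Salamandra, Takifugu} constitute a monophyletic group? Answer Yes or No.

No

The MRCA of the listed taxa subtends ((((Betula,Taxidea),Neofelis),(Bombus,Salamandra)),(((Cuon,Culex),(Nyctereutes,Bufo)),(Pseudotsuga,Takifugu))).
That clade also contains Betula, Bombus, Bufo, Culex, Cuon, Neofelis, Nyctereutes, Pseudotsuga, Taxidea, which are not in the proposed group, so the group is not monophyletic.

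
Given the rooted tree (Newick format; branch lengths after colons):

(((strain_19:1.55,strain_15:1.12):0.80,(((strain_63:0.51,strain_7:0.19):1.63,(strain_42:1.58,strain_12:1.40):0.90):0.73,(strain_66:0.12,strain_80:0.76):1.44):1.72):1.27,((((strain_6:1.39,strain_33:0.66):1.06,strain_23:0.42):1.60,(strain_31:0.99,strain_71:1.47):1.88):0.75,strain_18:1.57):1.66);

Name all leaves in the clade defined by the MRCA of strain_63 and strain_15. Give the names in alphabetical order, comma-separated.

Tracing strain_63: it sits inside (strain_63,strain_7).
Tracing strain_15: it sits inside (strain_19,strain_15).
The smallest clade enclosing both is ((strain_19,strain_15),(((strain_63,strain_7),(strain_42,strain_12)),(strain_66,strain_80))); the answer is its 8 terminal taxa in alphabetical order.

strain_12, strain_15, strain_19, strain_42, strain_63, strain_66, strain_7, strain_80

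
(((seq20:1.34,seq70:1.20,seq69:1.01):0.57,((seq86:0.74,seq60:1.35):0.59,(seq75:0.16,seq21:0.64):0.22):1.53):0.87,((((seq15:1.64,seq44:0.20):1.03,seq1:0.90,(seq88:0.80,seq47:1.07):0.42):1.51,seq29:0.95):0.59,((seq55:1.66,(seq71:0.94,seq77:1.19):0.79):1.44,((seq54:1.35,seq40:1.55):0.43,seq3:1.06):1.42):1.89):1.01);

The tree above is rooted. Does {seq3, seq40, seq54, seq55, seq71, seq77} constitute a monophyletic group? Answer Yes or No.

Yes

The most recent common ancestor of these taxa subtends ((seq55,(seq71,seq77)),((seq54,seq40),seq3)).
That clade has exactly 6 tips — every listed taxon and nothing else — so the group is monophyletic.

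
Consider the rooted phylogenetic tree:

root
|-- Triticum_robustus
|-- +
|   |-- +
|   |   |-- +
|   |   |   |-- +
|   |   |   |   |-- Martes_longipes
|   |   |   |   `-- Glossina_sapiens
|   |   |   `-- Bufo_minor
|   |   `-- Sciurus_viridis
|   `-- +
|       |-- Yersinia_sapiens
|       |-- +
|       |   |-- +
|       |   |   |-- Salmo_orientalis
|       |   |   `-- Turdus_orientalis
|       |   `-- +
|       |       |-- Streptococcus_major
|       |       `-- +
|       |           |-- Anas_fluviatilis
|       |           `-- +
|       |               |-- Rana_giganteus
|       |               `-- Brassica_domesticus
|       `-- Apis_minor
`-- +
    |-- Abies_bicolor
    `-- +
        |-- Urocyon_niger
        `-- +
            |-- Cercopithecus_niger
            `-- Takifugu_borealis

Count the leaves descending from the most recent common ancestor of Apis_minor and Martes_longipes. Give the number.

12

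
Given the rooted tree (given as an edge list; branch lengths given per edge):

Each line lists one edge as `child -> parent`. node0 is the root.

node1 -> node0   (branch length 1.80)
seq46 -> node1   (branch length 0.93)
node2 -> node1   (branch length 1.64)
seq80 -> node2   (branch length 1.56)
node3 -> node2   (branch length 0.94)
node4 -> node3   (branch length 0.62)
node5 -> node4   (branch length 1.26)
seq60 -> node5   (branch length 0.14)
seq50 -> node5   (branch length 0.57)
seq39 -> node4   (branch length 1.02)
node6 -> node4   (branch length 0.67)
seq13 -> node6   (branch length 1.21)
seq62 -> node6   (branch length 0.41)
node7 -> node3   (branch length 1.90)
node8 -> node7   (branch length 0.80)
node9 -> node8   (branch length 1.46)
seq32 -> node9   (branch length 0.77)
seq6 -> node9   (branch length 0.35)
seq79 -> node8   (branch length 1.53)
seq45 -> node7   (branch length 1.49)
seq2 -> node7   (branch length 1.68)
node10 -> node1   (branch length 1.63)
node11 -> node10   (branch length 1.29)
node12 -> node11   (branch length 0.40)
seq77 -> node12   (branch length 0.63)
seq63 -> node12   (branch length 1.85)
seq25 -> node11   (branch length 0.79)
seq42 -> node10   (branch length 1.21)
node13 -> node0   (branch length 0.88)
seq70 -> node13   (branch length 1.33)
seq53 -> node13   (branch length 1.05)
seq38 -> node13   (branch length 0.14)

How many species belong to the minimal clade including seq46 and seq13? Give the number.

16

The MRCA of seq46 and seq13 is the node subtending (seq46,(seq80,(((seq60,seq50),seq39,(seq13,seq62)),(((seq32,seq6),seq79),seq45,seq2))),(((seq77,seq63),seq25),seq42)).
That clade contains 16 terminal taxa: seq13, seq2, seq25, seq32, seq39, seq42, seq45, seq46, seq50, seq6, seq60, seq62, seq63, seq77, seq79, seq80.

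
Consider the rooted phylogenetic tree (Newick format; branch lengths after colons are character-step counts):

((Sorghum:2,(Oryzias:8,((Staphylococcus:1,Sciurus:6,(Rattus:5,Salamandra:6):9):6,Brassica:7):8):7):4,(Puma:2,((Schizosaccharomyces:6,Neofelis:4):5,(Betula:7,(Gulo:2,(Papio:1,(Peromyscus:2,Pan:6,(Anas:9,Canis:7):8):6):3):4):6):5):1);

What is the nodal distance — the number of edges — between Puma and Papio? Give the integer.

The MRCA of Puma and Papio is the node subtending (Puma,((Schizosaccharomyces,Neofelis),(Betula,(Gulo,(Papio,(Peromyscus,Pan,(Anas,Canis))))))).
From Puma up to that node: 1 branch. From Papio up to the same node: 5 branches. Total: 1 + 5 = 6.

6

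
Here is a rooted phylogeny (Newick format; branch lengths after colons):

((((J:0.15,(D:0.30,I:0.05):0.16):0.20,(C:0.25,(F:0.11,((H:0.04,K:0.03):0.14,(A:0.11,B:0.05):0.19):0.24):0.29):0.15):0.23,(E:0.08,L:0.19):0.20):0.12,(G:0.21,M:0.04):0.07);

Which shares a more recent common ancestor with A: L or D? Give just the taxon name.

D

The MRCA of A and D subtends ((J,(D,I)),(C,(F,((H,K),(A,B))))) (9 taxa).
The MRCA of A and L subtends (((J,(D,I)),(C,(F,((H,K),(A,B))))),(E,L)) (11 taxa).
The first is nested inside the second, so A shares a more recent common ancestor with D.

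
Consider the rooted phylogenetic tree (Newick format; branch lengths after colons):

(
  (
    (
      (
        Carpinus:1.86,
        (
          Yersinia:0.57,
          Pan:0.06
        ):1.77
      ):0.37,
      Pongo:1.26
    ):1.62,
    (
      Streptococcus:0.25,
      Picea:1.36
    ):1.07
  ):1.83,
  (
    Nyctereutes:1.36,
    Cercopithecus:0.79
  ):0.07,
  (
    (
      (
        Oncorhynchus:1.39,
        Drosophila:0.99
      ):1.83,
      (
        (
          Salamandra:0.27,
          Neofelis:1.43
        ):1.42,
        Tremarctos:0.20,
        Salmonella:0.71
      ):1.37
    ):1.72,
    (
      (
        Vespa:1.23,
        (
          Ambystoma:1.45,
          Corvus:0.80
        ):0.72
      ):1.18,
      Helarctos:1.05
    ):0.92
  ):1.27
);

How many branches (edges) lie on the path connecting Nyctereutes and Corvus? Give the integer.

7

The MRCA of Nyctereutes and Corvus is the root of the tree.
From Nyctereutes up to that node: 2 branches. From Corvus up to the same node: 5 branches. Total: 2 + 5 = 7.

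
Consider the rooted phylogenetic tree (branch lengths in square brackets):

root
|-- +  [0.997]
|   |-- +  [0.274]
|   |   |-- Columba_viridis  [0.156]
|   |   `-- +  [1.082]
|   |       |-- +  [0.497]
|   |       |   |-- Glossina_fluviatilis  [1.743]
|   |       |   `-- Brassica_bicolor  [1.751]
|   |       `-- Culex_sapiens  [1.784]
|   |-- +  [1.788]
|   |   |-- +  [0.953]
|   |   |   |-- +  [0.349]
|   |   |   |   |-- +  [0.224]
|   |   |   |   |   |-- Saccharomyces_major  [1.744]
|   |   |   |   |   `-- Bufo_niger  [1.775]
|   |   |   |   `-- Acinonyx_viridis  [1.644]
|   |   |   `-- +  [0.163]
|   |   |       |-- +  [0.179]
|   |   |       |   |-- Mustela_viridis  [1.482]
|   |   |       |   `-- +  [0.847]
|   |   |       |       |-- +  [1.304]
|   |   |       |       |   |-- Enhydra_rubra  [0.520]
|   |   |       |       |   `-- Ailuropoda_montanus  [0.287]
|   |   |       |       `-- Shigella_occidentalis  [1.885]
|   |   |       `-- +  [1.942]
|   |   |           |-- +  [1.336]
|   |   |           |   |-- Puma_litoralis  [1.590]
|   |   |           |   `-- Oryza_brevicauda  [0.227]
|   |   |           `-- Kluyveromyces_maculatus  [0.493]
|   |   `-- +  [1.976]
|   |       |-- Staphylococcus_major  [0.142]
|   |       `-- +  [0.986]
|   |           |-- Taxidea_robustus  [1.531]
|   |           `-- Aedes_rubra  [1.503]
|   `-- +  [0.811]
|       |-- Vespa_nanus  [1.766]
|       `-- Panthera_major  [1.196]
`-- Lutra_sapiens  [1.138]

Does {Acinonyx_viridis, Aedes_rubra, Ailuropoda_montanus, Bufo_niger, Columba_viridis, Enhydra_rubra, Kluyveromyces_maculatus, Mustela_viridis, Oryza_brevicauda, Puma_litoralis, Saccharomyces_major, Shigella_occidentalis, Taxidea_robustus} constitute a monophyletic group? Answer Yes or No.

The MRCA of the listed taxa subtends ((Columba_viridis,((Glossina_fluviatilis,Brassica_bicolor),Culex_sapiens)),((((Saccharomyces_major,Bufo_niger),Acinonyx_viridis),((Mustela_viridis,((Enhydra_rubra,Ailuropoda_montanus),Shigella_occidentalis)),((Puma_litoralis,Oryza_brevicauda),Kluyveromyces_maculatus))),(Staphylococcus_major,(Taxidea_robustus,Aedes_rubra))),(Vespa_nanus,Panthera_major)).
That clade also contains Brassica_bicolor, Culex_sapiens, Glossina_fluviatilis, Panthera_major, Staphylococcus_major, Vespa_nanus, which are not in the proposed group, so the group is not monophyletic.

No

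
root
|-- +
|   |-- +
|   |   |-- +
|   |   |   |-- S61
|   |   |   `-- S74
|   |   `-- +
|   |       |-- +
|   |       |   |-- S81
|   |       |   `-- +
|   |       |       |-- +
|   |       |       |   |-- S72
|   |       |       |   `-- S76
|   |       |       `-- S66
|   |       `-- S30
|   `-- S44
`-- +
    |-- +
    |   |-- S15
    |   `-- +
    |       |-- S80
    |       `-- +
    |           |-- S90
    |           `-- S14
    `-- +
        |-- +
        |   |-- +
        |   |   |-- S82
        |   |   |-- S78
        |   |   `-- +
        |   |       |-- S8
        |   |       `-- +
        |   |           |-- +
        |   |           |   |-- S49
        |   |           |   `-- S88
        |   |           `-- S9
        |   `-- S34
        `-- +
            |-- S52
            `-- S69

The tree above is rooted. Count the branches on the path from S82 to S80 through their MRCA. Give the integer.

The MRCA of S82 and S80 is the node subtending ((S15,(S80,(S90,S14))),(((S82,S78,(S8,((S49,S88),S9))),S34),(S52,S69))).
From S82 up to that node: 4 branches. From S80 up to the same node: 3 branches. Total: 4 + 3 = 7.

7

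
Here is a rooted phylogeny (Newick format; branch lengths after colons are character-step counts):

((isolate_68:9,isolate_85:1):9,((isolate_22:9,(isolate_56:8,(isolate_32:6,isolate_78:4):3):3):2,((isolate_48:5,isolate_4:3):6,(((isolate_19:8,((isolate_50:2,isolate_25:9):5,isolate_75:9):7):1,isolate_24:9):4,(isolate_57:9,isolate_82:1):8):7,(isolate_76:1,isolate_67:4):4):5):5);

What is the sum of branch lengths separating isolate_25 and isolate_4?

42

The path runs isolate_25 → … → MRCA → … → isolate_4; the MRCA is the node subtending ((isolate_48,isolate_4),(((isolate_19,((isolate_50,isolate_25),isolate_75)),isolate_24),(isolate_57,isolate_82)),(isolate_76,isolate_67)).
Branch lengths along that path: 9 + 5 + 7 + 1 + 4 + 7 + 6 + 3 = 42.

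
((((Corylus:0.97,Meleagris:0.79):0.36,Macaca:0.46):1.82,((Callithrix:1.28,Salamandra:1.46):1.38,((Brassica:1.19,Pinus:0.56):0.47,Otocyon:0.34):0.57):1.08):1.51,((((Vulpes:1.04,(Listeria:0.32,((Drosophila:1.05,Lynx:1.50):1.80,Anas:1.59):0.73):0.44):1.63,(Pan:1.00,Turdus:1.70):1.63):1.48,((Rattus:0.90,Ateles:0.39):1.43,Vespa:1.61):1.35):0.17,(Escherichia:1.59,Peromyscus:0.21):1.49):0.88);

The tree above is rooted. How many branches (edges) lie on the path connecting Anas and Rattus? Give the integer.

8

The MRCA of Anas and Rattus is the node subtending (((Vulpes,(Listeria,((Drosophila,Lynx),Anas))),(Pan,Turdus)),((Rattus,Ateles),Vespa)).
From Anas up to that node: 5 branches. From Rattus up to the same node: 3 branches. Total: 5 + 3 = 8.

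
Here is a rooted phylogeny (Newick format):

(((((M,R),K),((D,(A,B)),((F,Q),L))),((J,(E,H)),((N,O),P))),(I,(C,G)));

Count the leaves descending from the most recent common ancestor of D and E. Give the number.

15

The MRCA of D and E is the node subtending ((((M,R),K),((D,(A,B)),((F,Q),L))),((J,(E,H)),((N,O),P))).
That clade contains 15 terminal taxa: A, B, D, E, F, H, J, K, L, M, N, O, P, Q, R.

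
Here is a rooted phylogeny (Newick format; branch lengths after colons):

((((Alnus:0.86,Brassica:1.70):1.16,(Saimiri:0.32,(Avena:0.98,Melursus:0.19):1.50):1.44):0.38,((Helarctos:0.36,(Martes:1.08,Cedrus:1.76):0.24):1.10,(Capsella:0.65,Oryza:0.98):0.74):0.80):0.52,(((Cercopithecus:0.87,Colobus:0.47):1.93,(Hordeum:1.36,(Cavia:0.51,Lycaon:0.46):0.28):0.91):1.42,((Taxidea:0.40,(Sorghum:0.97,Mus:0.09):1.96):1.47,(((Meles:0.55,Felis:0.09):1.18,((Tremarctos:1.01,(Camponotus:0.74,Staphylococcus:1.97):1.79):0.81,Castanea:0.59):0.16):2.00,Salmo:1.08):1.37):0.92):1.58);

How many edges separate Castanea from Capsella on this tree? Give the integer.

10

The MRCA of Castanea and Capsella is the root of the tree.
From Castanea up to that node: 6 branches. From Capsella up to the same node: 4 branches. Total: 6 + 4 = 10.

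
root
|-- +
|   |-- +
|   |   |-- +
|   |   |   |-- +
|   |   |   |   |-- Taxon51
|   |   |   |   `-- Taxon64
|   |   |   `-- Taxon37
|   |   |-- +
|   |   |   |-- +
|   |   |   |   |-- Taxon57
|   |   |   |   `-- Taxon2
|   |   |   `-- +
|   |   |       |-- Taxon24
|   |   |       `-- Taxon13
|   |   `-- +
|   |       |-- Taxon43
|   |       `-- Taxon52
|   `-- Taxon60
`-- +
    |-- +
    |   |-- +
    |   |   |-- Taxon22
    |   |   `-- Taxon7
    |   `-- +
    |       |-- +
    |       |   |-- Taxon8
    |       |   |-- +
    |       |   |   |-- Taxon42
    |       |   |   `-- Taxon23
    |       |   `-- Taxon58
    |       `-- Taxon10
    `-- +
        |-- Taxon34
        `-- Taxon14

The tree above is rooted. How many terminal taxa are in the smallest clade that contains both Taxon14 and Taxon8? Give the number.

9

The MRCA of Taxon14 and Taxon8 is the node subtending (((Taxon22,Taxon7),((Taxon8,(Taxon42,Taxon23),Taxon58),Taxon10)),(Taxon34,Taxon14)).
That clade contains 9 terminal taxa: Taxon10, Taxon14, Taxon22, Taxon23, Taxon34, Taxon42, Taxon58, Taxon7, Taxon8.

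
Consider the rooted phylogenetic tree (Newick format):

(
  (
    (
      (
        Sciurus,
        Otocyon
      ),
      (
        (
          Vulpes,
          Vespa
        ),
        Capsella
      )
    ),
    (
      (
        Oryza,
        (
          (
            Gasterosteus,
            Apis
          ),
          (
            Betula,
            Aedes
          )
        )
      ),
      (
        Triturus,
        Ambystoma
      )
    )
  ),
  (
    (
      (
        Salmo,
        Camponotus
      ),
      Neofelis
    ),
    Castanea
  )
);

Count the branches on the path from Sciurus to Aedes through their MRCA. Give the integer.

The MRCA of Sciurus and Aedes is the node subtending (((Sciurus,Otocyon),((Vulpes,Vespa),Capsella)),((Oryza,((Gasterosteus,Apis),(Betula,Aedes))),(Triturus,Ambystoma))).
From Sciurus up to that node: 3 branches. From Aedes up to the same node: 5 branches. Total: 3 + 5 = 8.

8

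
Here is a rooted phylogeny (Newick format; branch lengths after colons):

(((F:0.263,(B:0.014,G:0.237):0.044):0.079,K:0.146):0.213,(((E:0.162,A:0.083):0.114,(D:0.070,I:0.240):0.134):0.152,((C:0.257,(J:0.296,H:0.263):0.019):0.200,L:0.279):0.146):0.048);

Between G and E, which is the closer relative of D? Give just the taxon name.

The MRCA of D and E subtends ((E,A),(D,I)) (4 taxa).
The MRCA of D and G is the root, subtending the entire tree (12 taxa).
The first is nested inside the second, so D shares a more recent common ancestor with E.

E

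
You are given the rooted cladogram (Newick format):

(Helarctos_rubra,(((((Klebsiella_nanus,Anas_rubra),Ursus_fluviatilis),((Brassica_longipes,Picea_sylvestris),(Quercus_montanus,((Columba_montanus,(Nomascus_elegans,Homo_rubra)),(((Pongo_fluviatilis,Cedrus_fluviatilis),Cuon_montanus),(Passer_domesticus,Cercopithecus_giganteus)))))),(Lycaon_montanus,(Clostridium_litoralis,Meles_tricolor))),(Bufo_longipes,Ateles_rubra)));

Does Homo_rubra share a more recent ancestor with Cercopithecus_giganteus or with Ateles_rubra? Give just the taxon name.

Cercopithecus_giganteus

The MRCA of Homo_rubra and Cercopithecus_giganteus subtends ((Columba_montanus,(Nomascus_elegans,Homo_rubra)),(((Pongo_fluviatilis,Cedrus_fluviatilis),Cuon_montanus),(Passer_domesticus,Cercopithecus_giganteus))) (8 taxa).
The MRCA of Homo_rubra and Ateles_rubra subtends (((((Klebsiella_nanus,Anas_rubra),Ursus_fluviatilis),((Brassica_longipes,Picea_sylvestris),(Quercus_montanus,((Columba_montanus,(Nomascus_elegans,Homo_rubra)),(((Pongo_fluviatilis,Cedrus_fluviatilis),Cuon_montanus),(Passer_domesticus,Cercopithecus_giganteus)))))),(Lycaon_montanus,(Clostridium_litoralis,Meles_tricolor))),(Bufo_longipes,Ateles_rubra)) (19 taxa).
The first is nested inside the second, so Homo_rubra shares a more recent common ancestor with Cercopithecus_giganteus.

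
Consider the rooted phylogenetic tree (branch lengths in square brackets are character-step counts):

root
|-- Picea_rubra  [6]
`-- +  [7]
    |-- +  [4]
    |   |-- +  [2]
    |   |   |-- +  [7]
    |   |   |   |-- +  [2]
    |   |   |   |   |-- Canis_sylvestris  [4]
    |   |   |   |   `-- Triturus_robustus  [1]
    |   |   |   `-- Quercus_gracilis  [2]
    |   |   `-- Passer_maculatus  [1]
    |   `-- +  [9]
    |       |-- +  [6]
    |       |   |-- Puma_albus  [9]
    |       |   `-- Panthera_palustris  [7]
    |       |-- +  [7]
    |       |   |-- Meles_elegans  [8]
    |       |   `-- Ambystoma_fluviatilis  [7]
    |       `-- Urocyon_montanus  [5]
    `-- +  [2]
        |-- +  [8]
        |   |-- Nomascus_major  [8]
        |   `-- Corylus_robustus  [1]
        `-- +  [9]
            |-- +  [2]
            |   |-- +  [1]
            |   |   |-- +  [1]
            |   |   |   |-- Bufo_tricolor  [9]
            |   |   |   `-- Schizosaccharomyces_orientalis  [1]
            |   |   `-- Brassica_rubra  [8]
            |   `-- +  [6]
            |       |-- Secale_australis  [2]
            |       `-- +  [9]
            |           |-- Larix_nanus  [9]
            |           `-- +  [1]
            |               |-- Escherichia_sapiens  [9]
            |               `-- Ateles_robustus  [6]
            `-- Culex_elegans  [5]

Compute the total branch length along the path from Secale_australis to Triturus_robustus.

37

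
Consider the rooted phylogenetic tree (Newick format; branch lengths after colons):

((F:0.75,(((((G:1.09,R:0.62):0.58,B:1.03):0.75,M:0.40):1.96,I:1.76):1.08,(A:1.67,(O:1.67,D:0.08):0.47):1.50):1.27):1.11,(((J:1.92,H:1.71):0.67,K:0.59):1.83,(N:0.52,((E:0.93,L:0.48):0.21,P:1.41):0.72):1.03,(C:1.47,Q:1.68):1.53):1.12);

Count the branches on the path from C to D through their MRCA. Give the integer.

The MRCA of C and D is the root of the tree.
From C up to that node: 3 branches. From D up to the same node: 5 branches. Total: 3 + 5 = 8.

8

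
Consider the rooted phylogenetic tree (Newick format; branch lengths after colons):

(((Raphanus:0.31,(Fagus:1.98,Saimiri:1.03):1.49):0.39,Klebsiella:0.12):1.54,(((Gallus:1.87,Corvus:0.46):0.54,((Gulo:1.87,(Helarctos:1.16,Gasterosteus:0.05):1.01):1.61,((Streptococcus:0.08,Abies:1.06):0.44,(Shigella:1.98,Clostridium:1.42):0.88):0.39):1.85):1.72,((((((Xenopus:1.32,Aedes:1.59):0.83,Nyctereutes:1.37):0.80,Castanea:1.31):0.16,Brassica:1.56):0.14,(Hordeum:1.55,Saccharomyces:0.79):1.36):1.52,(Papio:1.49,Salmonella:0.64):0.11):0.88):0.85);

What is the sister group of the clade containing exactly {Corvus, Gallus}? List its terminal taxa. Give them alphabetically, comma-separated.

Abies, Clostridium, Gasterosteus, Gulo, Helarctos, Shigella, Streptococcus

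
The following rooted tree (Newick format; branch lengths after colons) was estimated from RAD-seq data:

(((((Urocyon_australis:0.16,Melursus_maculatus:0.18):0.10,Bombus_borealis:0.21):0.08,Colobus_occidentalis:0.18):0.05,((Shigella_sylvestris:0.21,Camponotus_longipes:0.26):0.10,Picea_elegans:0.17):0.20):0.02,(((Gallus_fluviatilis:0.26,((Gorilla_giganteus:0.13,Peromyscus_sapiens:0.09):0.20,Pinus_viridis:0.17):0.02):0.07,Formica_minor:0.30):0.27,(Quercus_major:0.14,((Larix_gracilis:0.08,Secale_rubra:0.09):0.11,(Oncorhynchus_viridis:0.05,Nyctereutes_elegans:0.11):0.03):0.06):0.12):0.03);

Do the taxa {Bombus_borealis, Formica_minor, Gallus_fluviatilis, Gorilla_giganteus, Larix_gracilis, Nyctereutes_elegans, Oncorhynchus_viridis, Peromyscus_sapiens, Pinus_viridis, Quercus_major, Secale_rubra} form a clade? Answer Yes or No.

No

The MRCA of the listed taxa is the root, so the smallest clade containing them is the whole tree.
That clade also contains Camponotus_longipes, Colobus_occidentalis, Melursus_maculatus, Picea_elegans, Shigella_sylvestris, Urocyon_australis, which are not in the proposed group, so the group is not monophyletic.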